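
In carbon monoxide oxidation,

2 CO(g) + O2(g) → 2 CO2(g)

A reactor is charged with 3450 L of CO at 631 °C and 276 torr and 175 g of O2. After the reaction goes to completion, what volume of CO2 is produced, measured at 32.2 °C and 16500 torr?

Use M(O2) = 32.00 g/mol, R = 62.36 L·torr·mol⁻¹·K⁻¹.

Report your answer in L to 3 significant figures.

n(CO) = PV/RT = (276 × 3450) / (62.36 × 904.15) = 16.89 mol
n(O2) = 175 / 32.00 = 5.469 mol
For 16.89 mol CO, stoichiometry requires (1/2) × 16.89 = 8.445 mol O2; 5.469 mol is available, so O2 is limiting.
n(CO2) = (2/1) × 5.469 = 10.94 mol
V(CO2) = nRT/P = 10.94 × 62.36 × 305.35 / 16500 = 12.63 L

12.6 L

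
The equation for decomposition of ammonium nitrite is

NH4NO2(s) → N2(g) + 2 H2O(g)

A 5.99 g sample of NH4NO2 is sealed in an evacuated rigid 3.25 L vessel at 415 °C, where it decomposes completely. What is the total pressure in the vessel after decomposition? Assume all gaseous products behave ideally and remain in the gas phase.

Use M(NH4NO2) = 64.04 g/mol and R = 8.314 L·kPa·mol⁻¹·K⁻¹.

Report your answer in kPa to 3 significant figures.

n(NH4NO2) = 5.99 / 64.04 = 0.09354 mol
n(gas produced) = (3/1) × 0.09354 = 0.2806 mol
P = nRT/V = 0.2806 × 8.314 × 688.15 / 3.25 = 494.0 kPa

494 kPa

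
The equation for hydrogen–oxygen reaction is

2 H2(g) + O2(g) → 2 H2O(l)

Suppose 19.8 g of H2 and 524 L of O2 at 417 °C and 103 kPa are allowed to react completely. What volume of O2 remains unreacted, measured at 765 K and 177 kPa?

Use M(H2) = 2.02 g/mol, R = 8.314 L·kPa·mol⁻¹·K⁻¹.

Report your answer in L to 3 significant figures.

n(H2) = 19.8 / 2.02 = 9.802 mol
n(O2) = PV/RT = (103 × 524) / (8.314 × 690.15) = 9.406 mol
For 9.802 mol H2, stoichiometry requires (1/2) × 9.802 = 4.901 mol O2; 9.406 mol is available, so H2 is limiting.
n(O2) consumed = (1/2) × 9.802 = 4.901 mol; remaining = 9.406 − 4.901 = 4.505 mol
V(O2) = nRT/P = 4.505 × 8.314 × 765 / 177 = 161.9 L

162 L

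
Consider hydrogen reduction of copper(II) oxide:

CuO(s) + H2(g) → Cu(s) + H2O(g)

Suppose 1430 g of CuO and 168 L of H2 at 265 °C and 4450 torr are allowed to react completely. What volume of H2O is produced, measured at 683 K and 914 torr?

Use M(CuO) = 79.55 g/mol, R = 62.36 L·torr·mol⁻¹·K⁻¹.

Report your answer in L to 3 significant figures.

n(CuO) = 1430 / 79.55 = 17.98 mol
n(H2) = PV/RT = (4450 × 168) / (62.36 × 538.15) = 22.28 mol
For 17.98 mol CuO, stoichiometry requires (1/1) × 17.98 = 17.98 mol H2; 22.28 mol is available, so CuO is limiting.
n(H2O) = (1/1) × 17.98 = 17.98 mol
V(H2O) = nRT/P = 17.98 × 62.36 × 683 / 914 = 837.9 L

838 L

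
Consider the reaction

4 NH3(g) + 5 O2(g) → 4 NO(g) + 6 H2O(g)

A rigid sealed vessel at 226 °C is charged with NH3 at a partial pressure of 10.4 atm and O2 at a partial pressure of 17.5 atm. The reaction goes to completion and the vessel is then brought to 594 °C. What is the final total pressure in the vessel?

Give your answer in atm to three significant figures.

At constant V, partial pressures at 226 °C are proportional to moles, so apply stoichiometry directly to pressures.
P(O2) required for 10.4 atm of NH3 = (5/4) × 10.4 = 13.00 atm; available 17.5 atm, so NH3 is limiting.
P(O2) remaining = 17.5 − (5/4) × 10.4 = 4.500 atm
P(gaseous products) = (4+6)/4 × 10.4 = 26.00 atm
P_total at 226 °C = 4.500 + 26.00 = 30.50 atm
Scaling to 594 °C: P = 30.50 × 867.15/499.15 = 52.99 atm

53.0 atm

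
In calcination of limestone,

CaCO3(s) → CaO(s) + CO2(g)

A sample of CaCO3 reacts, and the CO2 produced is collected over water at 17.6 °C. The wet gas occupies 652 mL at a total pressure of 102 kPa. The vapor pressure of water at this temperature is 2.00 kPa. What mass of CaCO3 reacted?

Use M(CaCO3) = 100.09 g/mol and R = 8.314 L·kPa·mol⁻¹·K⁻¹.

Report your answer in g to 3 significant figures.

P(CO2) = 102 − 2.00 = 100.0 kPa
n(CO2) = PV/RT = (100.0 × 0.6520) / (8.314 × 290.75) = 0.02697 mol
n(CaCO3) = (1/1) × 0.02697 = 0.02697 mol
m(CaCO3) = 0.02697 × 100.09 = 2.699 g

2.70 g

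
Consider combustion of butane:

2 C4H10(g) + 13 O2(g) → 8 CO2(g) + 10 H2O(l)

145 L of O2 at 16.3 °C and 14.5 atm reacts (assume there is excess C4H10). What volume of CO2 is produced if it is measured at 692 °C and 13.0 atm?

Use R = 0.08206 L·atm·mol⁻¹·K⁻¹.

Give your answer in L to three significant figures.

n(O2) = PV/RT = (14.5 × 145) / (0.08206 × 289.45) = 88.52 mol
n(CO2) = (8/13) × 88.52 = 54.47 mol
V = nRT/P = 54.47 × 0.08206 × 965.15 / 13.0 = 331.8 L

332 L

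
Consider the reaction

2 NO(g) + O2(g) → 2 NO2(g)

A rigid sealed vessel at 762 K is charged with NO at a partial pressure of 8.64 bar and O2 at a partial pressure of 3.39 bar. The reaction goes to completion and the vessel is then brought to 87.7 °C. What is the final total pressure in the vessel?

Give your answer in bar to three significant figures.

With V and T fixed, P_i ∝ n_i, so the mole ratios apply directly to partial pressures at 762 K.
P(O2) required for 8.64 bar of NO = (1/2) × 8.64 = 4.320 bar; available 3.39 bar, so O2 is limiting.
P(NO) remaining = 8.64 − (2/1) × 3.39 = 1.860 bar
P(gaseous products) = (2)/1 × 3.39 = 6.780 bar
P_total at 762 K = 1.860 + 6.780 = 8.640 bar
Scaling to 87.7 °C: P = 8.640 × 360.85/762 = 4.092 bar

4.09 bar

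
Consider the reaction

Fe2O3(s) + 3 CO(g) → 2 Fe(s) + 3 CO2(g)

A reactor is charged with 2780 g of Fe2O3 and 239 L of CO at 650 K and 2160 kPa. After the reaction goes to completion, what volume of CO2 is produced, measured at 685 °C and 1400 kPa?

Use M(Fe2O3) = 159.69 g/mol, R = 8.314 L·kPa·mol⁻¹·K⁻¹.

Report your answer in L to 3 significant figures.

297 L

n(Fe2O3) = 2780 / 159.69 = 17.41 mol
n(CO) = PV/RT = (2160 × 239) / (8.314 × 650) = 95.53 mol
For 17.41 mol Fe2O3, stoichiometry requires (3/1) × 17.41 = 52.23 mol CO; 95.53 mol is available, so Fe2O3 is limiting.
n(CO2) = (3/1) × 17.41 = 52.23 mol
V(CO2) = nRT/P = 52.23 × 8.314 × 958.15 / 1400 = 297.2 L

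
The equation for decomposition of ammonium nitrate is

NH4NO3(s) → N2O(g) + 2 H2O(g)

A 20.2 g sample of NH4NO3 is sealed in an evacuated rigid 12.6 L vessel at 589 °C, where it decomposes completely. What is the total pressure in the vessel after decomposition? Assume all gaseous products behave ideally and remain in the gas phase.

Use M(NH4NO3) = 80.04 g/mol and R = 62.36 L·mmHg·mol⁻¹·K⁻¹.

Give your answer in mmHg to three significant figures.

3230 mmHg

n(NH4NO3) = 20.2 / 80.04 = 0.2524 mol
n(gas produced) = (3/1) × 0.2524 = 0.7572 mol
P = nRT/V = 0.7572 × 62.36 × 862.15 / 12.6 = 3231 mmHg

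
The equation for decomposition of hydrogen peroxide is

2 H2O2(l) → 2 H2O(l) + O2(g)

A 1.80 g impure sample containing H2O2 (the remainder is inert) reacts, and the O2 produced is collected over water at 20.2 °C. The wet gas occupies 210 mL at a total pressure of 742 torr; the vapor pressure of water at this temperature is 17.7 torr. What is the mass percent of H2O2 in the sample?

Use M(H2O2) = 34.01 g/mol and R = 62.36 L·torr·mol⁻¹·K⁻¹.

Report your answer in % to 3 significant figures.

31.4 %

P(O2) = 742 − 17.7 = 724.3 torr
n(O2) = PV/RT = (724.3 × 0.2100) / (62.36 × 293.35) = 0.008315 mol
n(H2O2) = (2/1) × 0.008315 = 0.01663 mol
m(H2O2) = 0.01663 × 34.01 = 0.5656 g
%H2O2 = 0.5656 / 1.80 × 100 = 31.42%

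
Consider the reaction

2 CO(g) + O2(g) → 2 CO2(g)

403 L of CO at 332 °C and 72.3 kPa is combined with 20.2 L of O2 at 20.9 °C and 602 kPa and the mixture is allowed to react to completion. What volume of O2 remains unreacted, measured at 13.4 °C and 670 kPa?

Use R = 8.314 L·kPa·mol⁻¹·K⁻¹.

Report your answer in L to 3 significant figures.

n(CO) = PV/RT = (72.3 × 403) / (8.314 × 605.15) = 5.791 mol
n(O2) = PV/RT = (602 × 20.2) / (8.314 × 294.05) = 4.974 mol
For 5.791 mol CO, stoichiometry requires (1/2) × 5.791 = 2.896 mol O2; 4.974 mol is available, so CO is limiting.
n(O2) consumed = (1/2) × 5.791 = 2.896 mol; remaining = 4.974 − 2.896 = 2.078 mol
V(O2) = nRT/P = 2.078 × 8.314 × 286.55 / 670 = 7.389 L

7.39 L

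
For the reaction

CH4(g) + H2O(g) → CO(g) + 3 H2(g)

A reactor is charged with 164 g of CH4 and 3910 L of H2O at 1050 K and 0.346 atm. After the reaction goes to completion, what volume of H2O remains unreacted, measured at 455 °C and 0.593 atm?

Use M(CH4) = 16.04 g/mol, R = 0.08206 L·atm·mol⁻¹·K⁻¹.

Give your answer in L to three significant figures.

n(CH4) = 164 / 16.04 = 10.22 mol
n(H2O) = PV/RT = (0.346 × 3910) / (0.08206 × 1050) = 15.70 mol
For 10.22 mol CH4, stoichiometry requires (1/1) × 10.22 = 10.22 mol H2O; 15.70 mol is available, so CH4 is limiting.
n(H2O) consumed = (1/1) × 10.22 = 10.22 mol; remaining = 15.70 − 10.22 = 5.480 mol
V(H2O) = nRT/P = 5.480 × 0.08206 × 728.15 / 0.593 = 552.2 L

552 L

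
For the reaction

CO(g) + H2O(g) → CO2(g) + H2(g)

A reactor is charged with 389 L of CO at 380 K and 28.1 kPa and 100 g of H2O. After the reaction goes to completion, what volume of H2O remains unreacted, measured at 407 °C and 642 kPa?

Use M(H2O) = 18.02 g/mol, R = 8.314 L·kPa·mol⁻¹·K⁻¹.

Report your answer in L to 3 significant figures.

18.4 L

n(CO) = PV/RT = (28.1 × 389) / (8.314 × 380) = 3.460 mol
n(H2O) = 100 / 18.02 = 5.549 mol
For 3.460 mol CO, stoichiometry requires (1/1) × 3.460 = 3.460 mol H2O; 5.549 mol is available, so CO is limiting.
n(H2O) consumed = (1/1) × 3.460 = 3.460 mol; remaining = 5.549 − 3.460 = 2.089 mol
V(H2O) = nRT/P = 2.089 × 8.314 × 680.15 / 642 = 18.40 L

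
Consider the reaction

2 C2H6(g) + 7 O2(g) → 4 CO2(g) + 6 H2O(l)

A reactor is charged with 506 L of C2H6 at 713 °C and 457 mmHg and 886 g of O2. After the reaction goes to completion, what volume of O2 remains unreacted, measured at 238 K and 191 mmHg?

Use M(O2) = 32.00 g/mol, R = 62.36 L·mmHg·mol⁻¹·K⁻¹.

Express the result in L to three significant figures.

1130 L

n(C2H6) = PV/RT = (457 × 506) / (62.36 × 986.15) = 3.760 mol
n(O2) = 886 / 32.00 = 27.69 mol
For 3.760 mol C2H6, stoichiometry requires (7/2) × 3.760 = 13.16 mol O2; 27.69 mol is available, so C2H6 is limiting.
n(O2) consumed = (7/2) × 3.760 = 13.16 mol; remaining = 27.69 − 13.16 = 14.53 mol
V(O2) = nRT/P = 14.53 × 62.36 × 238 / 191 = 1129 L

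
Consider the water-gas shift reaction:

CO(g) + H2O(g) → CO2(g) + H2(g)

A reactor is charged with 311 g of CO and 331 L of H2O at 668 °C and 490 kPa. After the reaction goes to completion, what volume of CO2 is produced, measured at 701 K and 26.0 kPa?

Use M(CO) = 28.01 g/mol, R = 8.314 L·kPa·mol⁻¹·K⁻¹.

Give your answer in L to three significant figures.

n(CO) = 311 / 28.01 = 11.10 mol
n(H2O) = PV/RT = (490 × 331) / (8.314 × 941.15) = 20.73 mol
For 11.10 mol CO, stoichiometry requires (1/1) × 11.10 = 11.10 mol H2O; 20.73 mol is available, so CO is limiting.
n(CO2) = (1/1) × 11.10 = 11.10 mol
V(CO2) = nRT/P = 11.10 × 8.314 × 701 / 26.0 = 2488 L

2490 L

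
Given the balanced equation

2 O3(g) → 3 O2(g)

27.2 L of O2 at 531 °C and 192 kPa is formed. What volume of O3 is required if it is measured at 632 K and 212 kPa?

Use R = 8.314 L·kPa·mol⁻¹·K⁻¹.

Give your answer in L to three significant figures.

n(O2) = PV/RT = (192 × 27.2) / (8.314 × 804.15) = 0.7811 mol
n(O3) = (2/3) × 0.7811 = 0.5207 mol
V = nRT/P = 0.5207 × 8.314 × 632 / 212 = 12.91 L

12.9 L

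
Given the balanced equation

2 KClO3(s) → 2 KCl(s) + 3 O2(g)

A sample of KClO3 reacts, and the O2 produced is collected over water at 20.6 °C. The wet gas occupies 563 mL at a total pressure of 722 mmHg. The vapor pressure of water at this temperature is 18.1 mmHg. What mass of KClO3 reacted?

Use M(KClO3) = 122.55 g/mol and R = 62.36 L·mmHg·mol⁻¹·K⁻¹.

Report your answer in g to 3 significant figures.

1.77 g

P(O2) = 722 − 18.1 = 703.9 mmHg
n(O2) = PV/RT = (703.9 × 0.5630) / (62.36 × 293.75) = 0.02163 mol
n(KClO3) = (2/3) × 0.02163 = 0.01442 mol
m(KClO3) = 0.01442 × 122.55 = 1.767 g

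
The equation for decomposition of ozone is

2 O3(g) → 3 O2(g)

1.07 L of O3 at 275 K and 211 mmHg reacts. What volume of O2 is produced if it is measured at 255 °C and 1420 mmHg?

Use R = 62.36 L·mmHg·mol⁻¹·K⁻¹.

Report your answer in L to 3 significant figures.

0.458 L

n(O3) = PV/RT = (211 × 1.07) / (62.36 × 275) = 0.01317 mol
n(O2) = (3/2) × 0.01317 = 0.01975 mol
V = nRT/P = 0.01975 × 62.36 × 528.15 / 1420 = 0.4581 L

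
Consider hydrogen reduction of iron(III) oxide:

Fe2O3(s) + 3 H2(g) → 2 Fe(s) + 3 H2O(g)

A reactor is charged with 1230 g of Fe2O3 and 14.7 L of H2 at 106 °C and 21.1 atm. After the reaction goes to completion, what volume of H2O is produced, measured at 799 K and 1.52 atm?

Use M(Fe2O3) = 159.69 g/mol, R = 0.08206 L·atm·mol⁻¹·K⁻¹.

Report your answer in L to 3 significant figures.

430 L

n(Fe2O3) = 1230 / 159.69 = 7.702 mol
n(H2) = PV/RT = (21.1 × 14.7) / (0.08206 × 379.15) = 9.969 mol
For 7.702 mol Fe2O3, stoichiometry requires (3/1) × 7.702 = 23.11 mol H2; 9.969 mol is available, so H2 is limiting.
n(H2O) = (3/3) × 9.969 = 9.969 mol
V(H2O) = nRT/P = 9.969 × 0.08206 × 799 / 1.52 = 430.0 L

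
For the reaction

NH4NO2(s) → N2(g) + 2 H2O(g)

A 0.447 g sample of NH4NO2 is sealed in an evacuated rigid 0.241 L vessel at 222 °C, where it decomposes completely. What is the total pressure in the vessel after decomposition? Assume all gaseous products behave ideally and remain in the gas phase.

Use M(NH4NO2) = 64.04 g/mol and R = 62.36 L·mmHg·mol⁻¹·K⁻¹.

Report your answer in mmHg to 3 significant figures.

n(NH4NO2) = 0.447 / 64.04 = 0.006980 mol
n(gas produced) = (3/1) × 0.006980 = 0.02094 mol
P = nRT/V = 0.02094 × 62.36 × 495.15 / 0.241 = 2683 mmHg

2680 mmHg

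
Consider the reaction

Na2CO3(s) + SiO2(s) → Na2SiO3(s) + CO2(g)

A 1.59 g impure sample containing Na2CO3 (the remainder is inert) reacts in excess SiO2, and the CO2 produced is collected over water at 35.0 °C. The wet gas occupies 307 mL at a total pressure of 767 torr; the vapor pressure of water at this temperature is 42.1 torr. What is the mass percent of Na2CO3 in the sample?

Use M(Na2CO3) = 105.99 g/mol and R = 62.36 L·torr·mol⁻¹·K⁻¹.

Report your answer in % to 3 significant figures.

P(CO2) = 767 − 42.1 = 724.9 torr
n(CO2) = PV/RT = (724.9 × 0.3070) / (62.36 × 308.15) = 0.01158 mol
n(Na2CO3) = (1/1) × 0.01158 = 0.01158 mol
m(Na2CO3) = 0.01158 × 105.99 = 1.227 g
%Na2CO3 = 1.227 / 1.59 × 100 = 77.17%

77.2 %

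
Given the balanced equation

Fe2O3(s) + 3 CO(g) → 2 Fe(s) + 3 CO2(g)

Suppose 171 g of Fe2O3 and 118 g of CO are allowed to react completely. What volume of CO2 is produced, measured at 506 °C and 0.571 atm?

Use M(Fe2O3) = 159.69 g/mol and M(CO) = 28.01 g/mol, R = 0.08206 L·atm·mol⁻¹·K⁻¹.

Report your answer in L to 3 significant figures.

n(Fe2O3) = 171 / 159.69 = 1.071 mol
n(CO) = 118 / 28.01 = 4.213 mol
For 1.071 mol Fe2O3, stoichiometry requires (3/1) × 1.071 = 3.213 mol CO; 4.213 mol is available, so Fe2O3 is limiting.
n(CO2) = (3/1) × 1.071 = 3.213 mol
V(CO2) = nRT/P = 3.213 × 0.08206 × 779.15 / 0.571 = 359.8 L

360 L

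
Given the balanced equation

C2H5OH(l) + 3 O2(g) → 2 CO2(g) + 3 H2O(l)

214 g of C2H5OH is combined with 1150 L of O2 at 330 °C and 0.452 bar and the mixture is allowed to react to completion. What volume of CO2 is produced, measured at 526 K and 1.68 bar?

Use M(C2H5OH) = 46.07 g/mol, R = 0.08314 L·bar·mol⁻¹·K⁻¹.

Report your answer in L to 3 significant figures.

n(C2H5OH) = 214 / 46.07 = 4.645 mol
n(O2) = PV/RT = (0.452 × 1150) / (0.08314 × 603.15) = 10.37 mol
For 4.645 mol C2H5OH, stoichiometry requires (3/1) × 4.645 = 13.93 mol O2; 10.37 mol is available, so O2 is limiting.
n(CO2) = (2/3) × 10.37 = 6.913 mol
V(CO2) = nRT/P = 6.913 × 0.08314 × 526 / 1.68 = 180.0 L

180 L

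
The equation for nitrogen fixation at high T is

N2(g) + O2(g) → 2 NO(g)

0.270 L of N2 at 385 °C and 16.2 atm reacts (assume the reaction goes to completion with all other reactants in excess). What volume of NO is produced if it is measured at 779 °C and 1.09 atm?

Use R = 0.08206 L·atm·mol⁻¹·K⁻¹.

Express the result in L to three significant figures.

12.8 L

n(N2) = PV/RT = (16.2 × 0.270) / (0.08206 × 658.15) = 0.08099 mol
n(NO) = (2/1) × 0.08099 = 0.1620 mol
V = nRT/P = 0.1620 × 0.08206 × 1052.15 / 1.09 = 12.83 L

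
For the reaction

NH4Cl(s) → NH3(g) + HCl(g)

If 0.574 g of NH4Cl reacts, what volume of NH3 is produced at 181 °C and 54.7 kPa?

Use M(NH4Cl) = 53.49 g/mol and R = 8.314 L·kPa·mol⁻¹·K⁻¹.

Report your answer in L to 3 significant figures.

n(NH4Cl) = 0.5740 / 53.49 = 0.01073 mol
n(NH3) = (1/1) × 0.01073 = 0.01073 mol
V = nRT/P = 0.01073 × 8.314 × 454.15 / 54.7 = 0.7407 L

0.741 L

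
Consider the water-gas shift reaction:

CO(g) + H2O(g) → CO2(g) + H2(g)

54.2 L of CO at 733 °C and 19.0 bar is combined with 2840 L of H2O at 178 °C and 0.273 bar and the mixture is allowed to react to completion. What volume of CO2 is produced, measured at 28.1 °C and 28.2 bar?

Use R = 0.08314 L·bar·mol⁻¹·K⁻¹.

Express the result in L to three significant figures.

n(CO) = PV/RT = (19.0 × 54.2) / (0.08314 × 1006.15) = 12.31 mol
n(H2O) = PV/RT = (0.273 × 2840) / (0.08314 × 451.15) = 20.67 mol
For 12.31 mol CO, stoichiometry requires (1/1) × 12.31 = 12.31 mol H2O; 20.67 mol is available, so CO is limiting.
n(CO2) = (1/1) × 12.31 = 12.31 mol
V(CO2) = nRT/P = 12.31 × 0.08314 × 301.25 / 28.2 = 10.93 L

10.9 L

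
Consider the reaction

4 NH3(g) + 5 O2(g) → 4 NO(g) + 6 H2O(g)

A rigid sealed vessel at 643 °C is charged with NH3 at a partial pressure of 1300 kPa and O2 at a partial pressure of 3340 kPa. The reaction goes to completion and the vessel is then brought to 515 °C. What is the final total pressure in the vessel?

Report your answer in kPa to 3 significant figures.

Because the vessel is rigid and T is held at 643 °C, work the stoichiometry in partial pressures (P_i = n_iRT/V).
P(O2) required for 1300 kPa of NH3 = (5/4) × 1300 = 1625 kPa; available 3340 kPa, so NH3 is limiting.
P(O2) remaining = 3340 − (5/4) × 1300 = 1715 kPa
P(gaseous products) = (4+6)/4 × 1300 = 3250 kPa
P_total at 643 °C = 1715 + 3250 = 4965 kPa
Scaling to 515 °C: P = 4965 × 788.15/916.15 = 4271 kPa

4270 kPa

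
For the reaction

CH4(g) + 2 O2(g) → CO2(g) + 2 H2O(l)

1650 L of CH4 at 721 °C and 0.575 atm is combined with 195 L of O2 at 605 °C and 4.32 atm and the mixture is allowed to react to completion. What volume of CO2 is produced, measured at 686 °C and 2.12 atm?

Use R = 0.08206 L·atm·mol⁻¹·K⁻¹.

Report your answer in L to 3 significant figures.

n(CH4) = PV/RT = (0.575 × 1650) / (0.08206 × 994.15) = 11.63 mol
n(O2) = PV/RT = (4.32 × 195) / (0.08206 × 878.15) = 11.69 mol
For 11.63 mol CH4, stoichiometry requires (2/1) × 11.63 = 23.26 mol O2; 11.69 mol is available, so O2 is limiting.
n(CO2) = (1/2) × 11.69 = 5.845 mol
V(CO2) = nRT/P = 5.845 × 0.08206 × 959.15 / 2.12 = 217.0 L

217 L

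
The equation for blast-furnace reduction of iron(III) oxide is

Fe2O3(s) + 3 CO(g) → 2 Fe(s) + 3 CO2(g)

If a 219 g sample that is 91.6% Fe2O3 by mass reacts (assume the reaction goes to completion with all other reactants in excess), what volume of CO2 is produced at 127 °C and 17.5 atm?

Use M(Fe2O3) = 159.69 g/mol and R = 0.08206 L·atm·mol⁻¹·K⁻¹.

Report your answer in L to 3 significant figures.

mass of Fe2O3 = 219 × 91.6/100 = 200.6 g
n(Fe2O3) = 200.6 / 159.69 = 1.256 mol
n(CO2) = (3/1) × 1.256 = 3.768 mol
V = nRT/P = 3.768 × 0.08206 × 400.15 / 17.5 = 7.070 L

7.07 L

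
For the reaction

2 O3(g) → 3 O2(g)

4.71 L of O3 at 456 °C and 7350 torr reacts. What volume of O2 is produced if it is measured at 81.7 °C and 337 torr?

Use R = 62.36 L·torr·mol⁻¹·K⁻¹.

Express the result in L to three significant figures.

n(O3) = PV/RT = (7350 × 4.71) / (62.36 × 729.15) = 0.7614 mol
n(O2) = (3/2) × 0.7614 = 1.142 mol
V = nRT/P = 1.142 × 62.36 × 354.85 / 337 = 74.99 L

75.0 L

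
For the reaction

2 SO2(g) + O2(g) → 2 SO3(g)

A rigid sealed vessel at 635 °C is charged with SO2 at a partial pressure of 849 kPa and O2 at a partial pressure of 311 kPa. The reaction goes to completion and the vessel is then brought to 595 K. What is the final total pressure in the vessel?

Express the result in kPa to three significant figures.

556 kPa

With V and T fixed, P_i ∝ n_i, so the mole ratios apply directly to partial pressures at 635 °C.
P(O2) required for 849 kPa of SO2 = (1/2) × 849 = 424.5 kPa; available 311 kPa, so O2 is limiting.
P(SO2) remaining = 849 − (2/1) × 311 = 227.0 kPa
P(gaseous products) = (2)/1 × 311 = 622.0 kPa
P_total at 635 °C = 227.0 + 622.0 = 849.0 kPa
Scaling to 595 K: P = 849.0 × 595/908.15 = 556.2 kPa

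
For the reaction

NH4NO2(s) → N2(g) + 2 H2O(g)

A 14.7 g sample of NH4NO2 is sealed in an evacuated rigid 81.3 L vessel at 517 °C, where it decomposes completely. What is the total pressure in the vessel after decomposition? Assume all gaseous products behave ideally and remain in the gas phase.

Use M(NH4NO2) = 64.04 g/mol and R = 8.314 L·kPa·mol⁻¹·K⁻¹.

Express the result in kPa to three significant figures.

n(NH4NO2) = 14.7 / 64.04 = 0.2295 mol
n(gas produced) = (3/1) × 0.2295 = 0.6885 mol
P = nRT/V = 0.6885 × 8.314 × 790.15 / 81.3 = 55.63 kPa

55.6 kPa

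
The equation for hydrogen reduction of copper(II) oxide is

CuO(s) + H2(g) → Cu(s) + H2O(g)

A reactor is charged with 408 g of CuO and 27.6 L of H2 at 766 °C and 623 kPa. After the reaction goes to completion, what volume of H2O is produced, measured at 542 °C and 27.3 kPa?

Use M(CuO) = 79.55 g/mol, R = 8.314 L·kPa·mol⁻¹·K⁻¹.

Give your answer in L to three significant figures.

494 L

n(CuO) = 408 / 79.55 = 5.129 mol
n(H2) = PV/RT = (623 × 27.6) / (8.314 × 1039.15) = 1.990 mol
For 5.129 mol CuO, stoichiometry requires (1/1) × 5.129 = 5.129 mol H2; 1.990 mol is available, so H2 is limiting.
n(H2O) = (1/1) × 1.990 = 1.990 mol
V(H2O) = nRT/P = 1.990 × 8.314 × 815.15 / 27.3 = 494.0 L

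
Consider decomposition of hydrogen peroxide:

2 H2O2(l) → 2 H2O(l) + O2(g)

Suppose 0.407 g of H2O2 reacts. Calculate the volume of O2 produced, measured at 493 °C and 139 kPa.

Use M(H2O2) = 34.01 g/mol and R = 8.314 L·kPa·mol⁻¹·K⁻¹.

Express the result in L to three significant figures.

0.274 L

n(H2O2) = 0.4070 / 34.01 = 0.01197 mol
n(O2) = (1/2) × 0.01197 = 0.005985 mol
V = nRT/P = 0.005985 × 8.314 × 766.15 / 139 = 0.2743 L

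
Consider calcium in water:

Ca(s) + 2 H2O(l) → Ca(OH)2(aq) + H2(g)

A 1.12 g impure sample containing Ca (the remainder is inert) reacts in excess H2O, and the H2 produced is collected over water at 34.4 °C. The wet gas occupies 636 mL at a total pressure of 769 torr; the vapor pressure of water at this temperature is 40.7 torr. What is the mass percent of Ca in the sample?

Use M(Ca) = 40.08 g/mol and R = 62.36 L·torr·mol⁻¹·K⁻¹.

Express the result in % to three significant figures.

P(H2) = 769 − 40.7 = 728.3 torr
n(H2) = PV/RT = (728.3 × 0.6360) / (62.36 × 307.55) = 0.02415 mol
n(Ca) = (1/1) × 0.02415 = 0.02415 mol
m(Ca) = 0.02415 × 40.08 = 0.9679 g
%Ca = 0.9679 / 1.12 × 100 = 86.42%

86.4 %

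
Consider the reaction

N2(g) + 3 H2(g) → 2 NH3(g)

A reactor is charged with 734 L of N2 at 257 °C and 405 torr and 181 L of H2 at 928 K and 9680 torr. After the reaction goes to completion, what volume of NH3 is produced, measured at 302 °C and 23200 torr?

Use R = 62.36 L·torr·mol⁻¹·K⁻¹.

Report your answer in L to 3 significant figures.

n(N2) = PV/RT = (405 × 734) / (62.36 × 530.15) = 8.992 mol
n(H2) = PV/RT = (9680 × 181) / (62.36 × 928) = 30.28 mol
For 8.992 mol N2, stoichiometry requires (3/1) × 8.992 = 26.98 mol H2; 30.28 mol is available, so N2 is limiting.
n(NH3) = (2/1) × 8.992 = 17.98 mol
V(NH3) = nRT/P = 17.98 × 62.36 × 575.15 / 23200 = 27.80 L

27.8 L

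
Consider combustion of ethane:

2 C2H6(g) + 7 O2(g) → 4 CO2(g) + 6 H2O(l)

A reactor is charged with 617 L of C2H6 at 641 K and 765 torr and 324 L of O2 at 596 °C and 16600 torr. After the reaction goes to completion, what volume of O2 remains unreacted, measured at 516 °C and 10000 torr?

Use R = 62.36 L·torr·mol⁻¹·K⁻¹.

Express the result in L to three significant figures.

285 L

n(C2H6) = PV/RT = (765 × 617) / (62.36 × 641) = 11.81 mol
n(O2) = PV/RT = (16600 × 324) / (62.36 × 869.15) = 99.23 mol
For 11.81 mol C2H6, stoichiometry requires (7/2) × 11.81 = 41.34 mol O2; 99.23 mol is available, so C2H6 is limiting.
n(O2) consumed = (7/2) × 11.81 = 41.34 mol; remaining = 99.23 − 41.34 = 57.89 mol
V(O2) = nRT/P = 57.89 × 62.36 × 789.15 / 10000 = 284.9 L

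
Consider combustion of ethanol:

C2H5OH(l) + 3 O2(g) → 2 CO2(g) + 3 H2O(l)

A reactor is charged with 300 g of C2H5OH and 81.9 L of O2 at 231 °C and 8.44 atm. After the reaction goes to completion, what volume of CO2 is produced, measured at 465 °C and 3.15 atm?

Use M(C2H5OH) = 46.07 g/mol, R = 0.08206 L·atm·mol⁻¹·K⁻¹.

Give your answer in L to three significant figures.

214 L

n(C2H5OH) = 300 / 46.07 = 6.512 mol
n(O2) = PV/RT = (8.44 × 81.9) / (0.08206 × 504.15) = 16.71 mol
For 6.512 mol C2H5OH, stoichiometry requires (3/1) × 6.512 = 19.54 mol O2; 16.71 mol is available, so O2 is limiting.
n(CO2) = (2/3) × 16.71 = 11.14 mol
V(CO2) = nRT/P = 11.14 × 0.08206 × 738.15 / 3.15 = 214.2 L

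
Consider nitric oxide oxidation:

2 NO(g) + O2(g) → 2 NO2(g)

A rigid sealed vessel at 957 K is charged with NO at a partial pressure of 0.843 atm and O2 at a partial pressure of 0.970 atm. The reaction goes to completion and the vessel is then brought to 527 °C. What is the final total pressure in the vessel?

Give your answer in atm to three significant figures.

Because the vessel is rigid and T is held at 957 K, work the stoichiometry in partial pressures (P_i = n_iRT/V).
P(O2) required for 0.843 atm of NO = (1/2) × 0.843 = 0.4215 atm; available 0.970 atm, so NO is limiting.
P(O2) remaining = 0.970 − (1/2) × 0.843 = 0.5485 atm
P(gaseous products) = (2)/2 × 0.843 = 0.8430 atm
P_total at 957 K = 0.5485 + 0.8430 = 1.391 atm
Scaling to 527 °C: P = 1.391 × 800.15/957 = 1.163 atm

1.16 atm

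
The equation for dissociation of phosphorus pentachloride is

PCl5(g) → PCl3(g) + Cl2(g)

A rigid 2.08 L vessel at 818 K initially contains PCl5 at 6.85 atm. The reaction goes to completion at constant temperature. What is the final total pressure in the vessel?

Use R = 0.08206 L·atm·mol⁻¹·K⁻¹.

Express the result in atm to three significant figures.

Rigid vessel, constant T ⇒ P scales with total gas moles (1 → 2).
P_final = (2/1) × 6.85 = 13.70 atm

13.7 atm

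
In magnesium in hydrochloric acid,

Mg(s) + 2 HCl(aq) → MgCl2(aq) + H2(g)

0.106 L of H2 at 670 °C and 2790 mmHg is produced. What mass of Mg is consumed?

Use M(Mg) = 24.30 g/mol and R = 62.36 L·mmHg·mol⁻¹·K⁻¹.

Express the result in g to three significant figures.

n(H2) = PV/RT = (2790 × 0.106) / (62.36 × 943.15) = 0.005028 mol
n(Mg) = (1/1) × 0.005028 = 0.005028 mol
m(Mg) = 0.005028 × 24.30 = 0.1222 g

0.122 g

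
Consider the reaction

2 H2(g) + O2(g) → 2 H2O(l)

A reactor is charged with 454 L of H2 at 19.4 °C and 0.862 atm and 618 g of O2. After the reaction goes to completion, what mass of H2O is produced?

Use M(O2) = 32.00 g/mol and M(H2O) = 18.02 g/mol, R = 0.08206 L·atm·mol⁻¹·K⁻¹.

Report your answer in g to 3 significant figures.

n(H2) = PV/RT = (0.862 × 454) / (0.08206 × 292.55) = 16.30 mol
n(O2) = 618 / 32.00 = 19.31 mol
For 16.30 mol H2, stoichiometry requires (1/2) × 16.30 = 8.150 mol O2; 19.31 mol is available, so H2 is limiting.
n(H2O) = (2/2) × 16.30 = 16.30 mol
m(H2O) = 16.30 × 18.02 = 293.7 g

294 g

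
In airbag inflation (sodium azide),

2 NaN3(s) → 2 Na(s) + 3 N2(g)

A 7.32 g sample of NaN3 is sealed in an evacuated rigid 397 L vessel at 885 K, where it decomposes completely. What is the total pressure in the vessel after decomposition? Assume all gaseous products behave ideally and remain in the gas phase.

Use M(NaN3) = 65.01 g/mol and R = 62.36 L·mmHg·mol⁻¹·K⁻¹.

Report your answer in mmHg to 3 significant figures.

23.5 mmHg

n(NaN3) = 7.32 / 65.01 = 0.1126 mol
n(gas produced) = (3/2) × 0.1126 = 0.1689 mol
P = nRT/V = 0.1689 × 62.36 × 885 / 397 = 23.48 mmHg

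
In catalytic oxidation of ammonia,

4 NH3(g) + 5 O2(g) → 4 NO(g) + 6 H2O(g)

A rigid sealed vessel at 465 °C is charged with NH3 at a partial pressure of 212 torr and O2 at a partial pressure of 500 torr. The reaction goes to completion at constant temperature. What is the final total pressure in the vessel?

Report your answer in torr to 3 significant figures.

At constant V, partial pressures at 465 °C are proportional to moles, so apply stoichiometry directly to pressures.
P(O2) required for 212 torr of NH3 = (5/4) × 212 = 265.0 torr; available 500 torr, so NH3 is limiting.
P(O2) remaining = 500 − (5/4) × 212 = 235.0 torr
P(gaseous products) = (4+6)/4 × 212 = 530.0 torr
P_total at 465 °C = 235.0 + 530.0 = 765.0 torr

765 torr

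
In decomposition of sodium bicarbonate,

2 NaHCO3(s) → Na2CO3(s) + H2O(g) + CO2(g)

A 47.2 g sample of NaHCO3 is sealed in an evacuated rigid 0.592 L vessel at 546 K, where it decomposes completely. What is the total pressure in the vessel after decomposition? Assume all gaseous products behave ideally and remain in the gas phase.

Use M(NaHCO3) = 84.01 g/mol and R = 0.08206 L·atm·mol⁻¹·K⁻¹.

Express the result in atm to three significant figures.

n(NaHCO3) = 47.2 / 84.01 = 0.5618 mol
n(gas produced) = (2/2) × 0.5618 = 0.5618 mol
P = nRT/V = 0.5618 × 0.08206 × 546 / 0.592 = 42.52 atm

42.5 atm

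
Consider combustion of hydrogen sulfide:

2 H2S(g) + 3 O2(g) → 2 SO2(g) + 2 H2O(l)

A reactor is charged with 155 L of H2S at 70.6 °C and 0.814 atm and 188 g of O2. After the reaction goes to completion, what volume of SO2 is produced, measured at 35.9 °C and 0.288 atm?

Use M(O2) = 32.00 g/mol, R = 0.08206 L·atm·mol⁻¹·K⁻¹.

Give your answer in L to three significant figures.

n(H2S) = PV/RT = (0.814 × 155) / (0.08206 × 343.75) = 4.473 mol
n(O2) = 188 / 32.00 = 5.875 mol
For 4.473 mol H2S, stoichiometry requires (3/2) × 4.473 = 6.710 mol O2; 5.875 mol is available, so O2 is limiting.
n(SO2) = (2/3) × 5.875 = 3.917 mol
V(SO2) = nRT/P = 3.917 × 0.08206 × 309.05 / 0.288 = 344.9 L

345 L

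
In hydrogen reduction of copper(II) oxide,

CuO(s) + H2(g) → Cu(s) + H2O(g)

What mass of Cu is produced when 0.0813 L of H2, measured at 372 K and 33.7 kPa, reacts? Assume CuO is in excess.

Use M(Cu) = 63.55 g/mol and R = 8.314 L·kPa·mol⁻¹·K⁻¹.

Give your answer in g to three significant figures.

n(H2) = PV/RT = (33.7 × 0.0813) / (8.314 × 372) = 0.0008859 mol
n(Cu) = (1/1) × 0.0008859 = 0.0008859 mol
m(Cu) = 0.0008859 × 63.55 = 0.05630 g

0.0563 g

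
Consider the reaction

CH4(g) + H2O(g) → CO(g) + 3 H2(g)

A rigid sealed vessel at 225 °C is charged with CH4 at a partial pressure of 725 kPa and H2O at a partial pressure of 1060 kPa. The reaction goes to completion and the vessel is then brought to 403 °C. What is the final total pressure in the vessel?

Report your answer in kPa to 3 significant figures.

With V and T fixed, P_i ∝ n_i, so the mole ratios apply directly to partial pressures at 225 °C.
P(H2O) required for 725 kPa of CH4 = (1/1) × 725 = 725.0 kPa; available 1060 kPa, so CH4 is limiting.
P(H2O) remaining = 1060 − (1/1) × 725 = 335.0 kPa
P(gaseous products) = (1+3)/1 × 725 = 2900 kPa
P_total at 225 °C = 335.0 + 2900 = 3235 kPa
Scaling to 403 °C: P = 3235 × 676.15/498.15 = 4391 kPa

4390 kPa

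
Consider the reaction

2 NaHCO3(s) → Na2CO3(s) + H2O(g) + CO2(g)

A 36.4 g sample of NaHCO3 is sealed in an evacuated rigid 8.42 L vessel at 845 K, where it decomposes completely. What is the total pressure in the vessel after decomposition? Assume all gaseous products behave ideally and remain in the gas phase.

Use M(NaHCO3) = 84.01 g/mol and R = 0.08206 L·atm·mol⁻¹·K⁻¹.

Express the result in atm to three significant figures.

3.57 atm

n(NaHCO3) = 36.4 / 84.01 = 0.4333 mol
n(gas produced) = (2/2) × 0.4333 = 0.4333 mol
P = nRT/V = 0.4333 × 0.08206 × 845 / 8.42 = 3.568 atm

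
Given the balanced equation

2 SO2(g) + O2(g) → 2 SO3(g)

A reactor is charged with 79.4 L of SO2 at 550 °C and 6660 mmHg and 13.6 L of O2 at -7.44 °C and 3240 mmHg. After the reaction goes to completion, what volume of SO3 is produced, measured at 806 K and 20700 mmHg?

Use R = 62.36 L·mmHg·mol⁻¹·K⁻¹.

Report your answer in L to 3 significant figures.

n(SO2) = PV/RT = (6660 × 79.4) / (62.36 × 823.15) = 10.30 mol
n(O2) = PV/RT = (3240 × 13.6) / (62.36 × 265.71) = 2.659 mol
For 10.30 mol SO2, stoichiometry requires (1/2) × 10.30 = 5.150 mol O2; 2.659 mol is available, so O2 is limiting.
n(SO3) = (2/1) × 2.659 = 5.318 mol
V(SO3) = nRT/P = 5.318 × 62.36 × 806 / 20700 = 12.91 L

12.9 L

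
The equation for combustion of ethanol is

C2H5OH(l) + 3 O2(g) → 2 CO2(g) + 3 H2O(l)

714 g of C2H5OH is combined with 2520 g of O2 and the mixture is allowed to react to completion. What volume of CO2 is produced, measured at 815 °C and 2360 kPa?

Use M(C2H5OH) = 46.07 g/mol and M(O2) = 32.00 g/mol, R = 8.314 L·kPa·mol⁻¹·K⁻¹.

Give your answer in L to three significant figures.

n(C2H5OH) = 714 / 46.07 = 15.50 mol
n(O2) = 2520 / 32.00 = 78.75 mol
For 15.50 mol C2H5OH, stoichiometry requires (3/1) × 15.50 = 46.50 mol O2; 78.75 mol is available, so C2H5OH is limiting.
n(CO2) = (2/1) × 15.50 = 31.00 mol
V(CO2) = nRT/P = 31.00 × 8.314 × 1088.15 / 2360 = 118.8 L

119 L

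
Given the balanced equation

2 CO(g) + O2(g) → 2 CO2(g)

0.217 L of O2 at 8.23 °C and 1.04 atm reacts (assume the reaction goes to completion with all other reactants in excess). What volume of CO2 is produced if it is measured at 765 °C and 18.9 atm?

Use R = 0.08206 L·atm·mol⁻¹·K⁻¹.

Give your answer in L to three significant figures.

n(O2) = PV/RT = (1.04 × 0.217) / (0.08206 × 281.38) = 0.009774 mol
n(CO2) = (2/1) × 0.009774 = 0.01955 mol
V = nRT/P = 0.01955 × 0.08206 × 1038.15 / 18.9 = 0.08812 L

0.0881 L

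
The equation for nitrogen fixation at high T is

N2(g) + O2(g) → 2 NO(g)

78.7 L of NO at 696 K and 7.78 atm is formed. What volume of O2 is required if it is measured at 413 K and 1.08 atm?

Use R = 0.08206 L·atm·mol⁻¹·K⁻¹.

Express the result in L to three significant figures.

n(NO) = PV/RT = (7.78 × 78.7) / (0.08206 × 696) = 10.72 mol
n(O2) = (1/2) × 10.72 = 5.360 mol
V = nRT/P = 5.360 × 0.08206 × 413 / 1.08 = 168.2 L

168 L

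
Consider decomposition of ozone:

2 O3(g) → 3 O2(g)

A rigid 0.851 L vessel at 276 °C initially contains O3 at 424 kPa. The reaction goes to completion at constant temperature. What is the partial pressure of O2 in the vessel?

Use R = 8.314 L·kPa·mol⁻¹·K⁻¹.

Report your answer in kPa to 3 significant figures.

n(O3)₀ = PV/RT = (424 × 0.851) / (8.314 × 549.15) = 0.07903 mol
n(O2) = (3/2) × 0.07903 = 0.1185 mol
P(O2) = nRT/V = 0.1185 × 8.314 × 549.15 / 0.851 = 635.8 kPa

636 kPa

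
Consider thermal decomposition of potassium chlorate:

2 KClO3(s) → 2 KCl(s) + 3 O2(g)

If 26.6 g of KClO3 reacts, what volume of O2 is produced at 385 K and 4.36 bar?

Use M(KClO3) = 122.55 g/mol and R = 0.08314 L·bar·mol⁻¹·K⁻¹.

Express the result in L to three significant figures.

2.39 L

n(KClO3) = 26.60 / 122.55 = 0.2171 mol
n(O2) = (3/2) × 0.2171 = 0.3256 mol
V = nRT/P = 0.3256 × 0.08314 × 385 / 4.36 = 2.390 L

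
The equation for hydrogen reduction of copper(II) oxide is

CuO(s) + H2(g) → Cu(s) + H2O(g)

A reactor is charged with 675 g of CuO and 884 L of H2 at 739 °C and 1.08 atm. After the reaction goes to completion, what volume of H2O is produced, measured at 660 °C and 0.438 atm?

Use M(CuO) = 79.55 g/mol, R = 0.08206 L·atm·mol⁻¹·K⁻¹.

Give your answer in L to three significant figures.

n(CuO) = 675 / 79.55 = 8.485 mol
n(H2) = PV/RT = (1.08 × 884) / (0.08206 × 1012.15) = 11.49 mol
For 8.485 mol CuO, stoichiometry requires (1/1) × 8.485 = 8.485 mol H2; 11.49 mol is available, so CuO is limiting.
n(H2O) = (1/1) × 8.485 = 8.485 mol
V(H2O) = nRT/P = 8.485 × 0.08206 × 933.15 / 0.438 = 1483 L

1480 L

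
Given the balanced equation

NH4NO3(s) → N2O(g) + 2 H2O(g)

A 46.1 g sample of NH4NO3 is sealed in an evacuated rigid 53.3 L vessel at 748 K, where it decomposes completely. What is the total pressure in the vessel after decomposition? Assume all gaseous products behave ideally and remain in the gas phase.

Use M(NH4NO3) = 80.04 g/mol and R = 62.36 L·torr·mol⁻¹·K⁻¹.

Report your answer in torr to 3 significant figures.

n(NH4NO3) = 46.1 / 80.04 = 0.5760 mol
n(gas produced) = (3/1) × 0.5760 = 1.728 mol
P = nRT/V = 1.728 × 62.36 × 748 / 53.3 = 1512 torr

1510 torr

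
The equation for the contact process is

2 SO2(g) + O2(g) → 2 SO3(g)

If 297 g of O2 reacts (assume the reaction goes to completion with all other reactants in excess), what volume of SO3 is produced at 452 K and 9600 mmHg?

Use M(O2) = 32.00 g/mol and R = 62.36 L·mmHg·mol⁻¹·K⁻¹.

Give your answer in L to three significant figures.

n(O2) = 297.0 / 32.00 = 9.281 mol
n(SO3) = (2/1) × 9.281 = 18.56 mol
V = nRT/P = 18.56 × 62.36 × 452 / 9600 = 54.49 L

54.5 L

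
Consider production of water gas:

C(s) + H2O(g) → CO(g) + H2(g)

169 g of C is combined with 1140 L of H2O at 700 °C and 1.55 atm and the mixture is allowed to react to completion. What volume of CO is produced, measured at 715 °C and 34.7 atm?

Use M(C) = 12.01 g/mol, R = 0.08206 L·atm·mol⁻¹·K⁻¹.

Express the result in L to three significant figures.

n(C) = 169 / 12.01 = 14.07 mol
n(H2O) = PV/RT = (1.55 × 1140) / (0.08206 × 973.15) = 22.13 mol
For 14.07 mol C, stoichiometry requires (1/1) × 14.07 = 14.07 mol H2O; 22.13 mol is available, so C is limiting.
n(CO) = (1/1) × 14.07 = 14.07 mol
V(CO) = nRT/P = 14.07 × 0.08206 × 988.15 / 34.7 = 32.88 L

32.9 L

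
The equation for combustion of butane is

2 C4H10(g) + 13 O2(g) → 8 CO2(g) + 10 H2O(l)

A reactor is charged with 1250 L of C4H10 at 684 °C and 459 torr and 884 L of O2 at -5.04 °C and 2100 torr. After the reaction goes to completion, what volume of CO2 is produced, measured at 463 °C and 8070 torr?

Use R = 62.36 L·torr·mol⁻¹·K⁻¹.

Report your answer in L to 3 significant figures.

n(C4H10) = PV/RT = (459 × 1250) / (62.36 × 957.15) = 9.613 mol
n(O2) = PV/RT = (2100 × 884) / (62.36 × 268.11) = 111.0 mol
For 9.613 mol C4H10, stoichiometry requires (13/2) × 9.613 = 62.48 mol O2; 111.0 mol is available, so C4H10 is limiting.
n(CO2) = (8/2) × 9.613 = 38.45 mol
V(CO2) = nRT/P = 38.45 × 62.36 × 736.15 / 8070 = 218.7 L

219 L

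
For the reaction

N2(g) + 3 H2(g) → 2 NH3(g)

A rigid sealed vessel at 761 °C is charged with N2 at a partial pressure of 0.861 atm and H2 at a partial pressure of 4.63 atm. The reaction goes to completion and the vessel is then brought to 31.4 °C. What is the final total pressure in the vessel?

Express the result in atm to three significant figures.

With V and T fixed, P_i ∝ n_i, so the mole ratios apply directly to partial pressures at 761 °C.
P(H2) required for 0.861 atm of N2 = (3/1) × 0.861 = 2.583 atm; available 4.63 atm, so N2 is limiting.
P(H2) remaining = 4.63 − (3/1) × 0.861 = 2.047 atm
P(gaseous products) = (2)/1 × 0.861 = 1.722 atm
P_total at 761 °C = 2.047 + 1.722 = 3.769 atm
Scaling to 31.4 °C: P = 3.769 × 304.55/1034.15 = 1.110 atm

1.11 atm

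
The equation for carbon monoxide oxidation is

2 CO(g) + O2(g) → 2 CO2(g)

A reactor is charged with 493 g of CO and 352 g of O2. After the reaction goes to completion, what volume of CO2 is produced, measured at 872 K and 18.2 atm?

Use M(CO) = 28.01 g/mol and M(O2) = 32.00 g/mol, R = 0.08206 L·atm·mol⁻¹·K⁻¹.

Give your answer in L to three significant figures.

69.2 L

n(CO) = 493 / 28.01 = 17.60 mol
n(O2) = 352 / 32.00 = 11.00 mol
For 17.60 mol CO, stoichiometry requires (1/2) × 17.60 = 8.800 mol O2; 11.00 mol is available, so CO is limiting.
n(CO2) = (2/2) × 17.60 = 17.60 mol
V(CO2) = nRT/P = 17.60 × 0.08206 × 872 / 18.2 = 69.20 L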